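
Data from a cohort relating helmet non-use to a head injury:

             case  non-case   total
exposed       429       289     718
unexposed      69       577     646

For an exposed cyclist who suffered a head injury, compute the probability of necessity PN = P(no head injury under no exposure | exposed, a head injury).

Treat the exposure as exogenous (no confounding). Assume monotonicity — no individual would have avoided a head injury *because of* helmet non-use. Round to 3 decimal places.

p₁ = P(outcome | exposed) = 429/718 = 0.59749
p₀ = P(outcome | unexposed) = 69/646 = 0.10681
Under exogeneity and monotonicity, PN = (p₁ − p₀) / p₁.
PN = (0.59749 − 0.10681) / 0.59749 = 0.49068 / 0.59749 ≈ 0.8212

PN ≈ 0.821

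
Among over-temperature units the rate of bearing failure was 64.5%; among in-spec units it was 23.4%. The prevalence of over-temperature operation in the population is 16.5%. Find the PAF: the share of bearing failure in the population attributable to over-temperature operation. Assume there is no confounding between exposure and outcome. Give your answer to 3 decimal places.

PAF ≈ 0.225

p₁ = 0.645, p₀ = 0.234.
Overall risk P(Y=1) = π·p₁ + (1−π)·p₀ = 0.165×0.645 + 0.835×0.234 = 0.30181.
Under exogeneity, PAF = [P(Y=1) − p₀] / P(Y=1).
PAF = (0.30181 − 0.234) / 0.30181 ≈ 0.2247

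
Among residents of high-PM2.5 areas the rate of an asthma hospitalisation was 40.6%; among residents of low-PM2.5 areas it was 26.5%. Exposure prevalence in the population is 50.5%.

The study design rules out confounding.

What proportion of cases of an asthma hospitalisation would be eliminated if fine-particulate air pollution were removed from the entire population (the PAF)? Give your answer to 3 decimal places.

p₁ = 0.406, p₀ = 0.265.
Overall risk P(Y=1) = π·p₁ + (1−π)·p₀ = 0.505×0.406 + 0.495×0.265 = 0.33621.
Under exogeneity, PAF = [P(Y=1) − p₀] / P(Y=1).
PAF = (0.33621 − 0.265) / 0.33621 ≈ 0.2118

PAF ≈ 0.212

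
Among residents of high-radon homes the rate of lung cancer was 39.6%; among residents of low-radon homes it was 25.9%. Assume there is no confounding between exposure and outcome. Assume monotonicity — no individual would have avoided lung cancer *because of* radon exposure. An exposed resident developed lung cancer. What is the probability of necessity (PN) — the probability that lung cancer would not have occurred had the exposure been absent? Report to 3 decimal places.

p₁ = 0.396, p₀ = 0.259.
Under exogeneity and monotonicity, PN = (p₁ − p₀) / p₁.
PN = (0.396 − 0.259) / 0.396 = 0.137 / 0.396 ≈ 0.3460

PN ≈ 0.346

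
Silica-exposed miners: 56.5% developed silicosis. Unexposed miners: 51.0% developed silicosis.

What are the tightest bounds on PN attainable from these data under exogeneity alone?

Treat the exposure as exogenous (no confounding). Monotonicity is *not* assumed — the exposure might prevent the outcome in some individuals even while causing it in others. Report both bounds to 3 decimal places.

p₁ = 0.565, p₀ = 0.51.
Under exogeneity alone the bounds on PN are max{0,(p₁−p₀)/p₁} ≤ PN ≤ min{1,(1−p₀)/p₁}.
  lower = (p₁ − p₀)/p₁ = 0.055 / 0.565 ≈ 0.0973
  upper = min{1, (1 − p₀)/p₁} = 0.49 / 0.565 ≈ 0.8673

0.097 ≤ PN ≤ 0.867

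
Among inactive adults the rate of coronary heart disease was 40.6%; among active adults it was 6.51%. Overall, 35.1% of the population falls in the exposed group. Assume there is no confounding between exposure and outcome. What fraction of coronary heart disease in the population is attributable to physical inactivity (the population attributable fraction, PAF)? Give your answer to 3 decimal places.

PAF ≈ 0.648

p₁ = 0.406, p₀ = 0.0651.
Overall risk P(Y=1) = π·p₁ + (1−π)·p₀ = 0.351×0.406 + 0.649×0.0651 = 0.18476.
Under exogeneity, PAF = [P(Y=1) − p₀] / P(Y=1).
PAF = (0.18476 − 0.0651) / 0.18476 ≈ 0.6476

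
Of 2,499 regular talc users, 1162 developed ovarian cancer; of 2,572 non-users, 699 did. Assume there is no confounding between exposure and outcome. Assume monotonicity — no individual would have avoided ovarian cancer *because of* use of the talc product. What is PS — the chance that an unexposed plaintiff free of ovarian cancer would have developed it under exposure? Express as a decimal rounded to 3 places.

PS ≈ 0.265

p₁ = P(outcome | exposed) = 1162/2499 = 0.46499
p₀ = P(outcome | unexposed) = 699/2572 = 0.27177
Under exogeneity and monotonicity, PS = (p₁ − p₀) / (1 − p₀).
PS = (0.46499 − 0.27177) / (1 − 0.27177) = 0.19321 / 0.72823 ≈ 0.2653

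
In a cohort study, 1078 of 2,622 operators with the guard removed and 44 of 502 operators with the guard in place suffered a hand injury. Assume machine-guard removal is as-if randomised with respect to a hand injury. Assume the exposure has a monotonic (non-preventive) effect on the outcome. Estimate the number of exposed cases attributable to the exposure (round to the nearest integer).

p₁ = P(outcome | exposed) = 1078/2622 = 0.41114
p₀ = P(outcome | unexposed) = 44/502 = 0.087649
PN = (p₁ − p₀)/p₁ = (0.41114 − 0.087649) / 0.41114 ≈ 0.78681.
Attributable cases ≈ PN × (exposed cases) = 0.78681 × 1078 ≈ 848.18.

about 848 cases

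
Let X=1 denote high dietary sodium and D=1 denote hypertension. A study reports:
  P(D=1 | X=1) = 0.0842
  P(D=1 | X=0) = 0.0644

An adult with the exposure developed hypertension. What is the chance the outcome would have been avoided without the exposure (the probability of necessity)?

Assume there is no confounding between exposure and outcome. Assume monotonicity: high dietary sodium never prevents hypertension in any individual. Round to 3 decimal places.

Let p₁ = 0.0842, p₀ = 0.0644.
Under exogeneity and monotonicity, PN = (p₁ − p₀) / p₁.
PN = (0.0842 − 0.0644) / 0.0842 = 0.0198 / 0.0842 ≈ 0.2352

PN ≈ 0.235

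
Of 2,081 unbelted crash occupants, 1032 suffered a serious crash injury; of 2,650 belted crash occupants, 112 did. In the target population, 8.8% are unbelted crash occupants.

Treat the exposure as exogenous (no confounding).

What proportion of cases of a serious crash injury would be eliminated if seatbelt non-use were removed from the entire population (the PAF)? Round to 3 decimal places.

PAF ≈ 0.486

p₁ = P(outcome | exposed) = 1032/2081 = 0.49592
p₀ = P(outcome | unexposed) = 112/2650 = 0.042264
Overall risk P(Y=1) = π·p₁ + (1−π)·p₀ = 0.088×0.49592 + 0.912×0.042264 = 0.082185.
Under exogeneity, PAF = [P(Y=1) − p₀] / P(Y=1).
PAF = (0.082185 − 0.042264) / 0.082185 ≈ 0.4857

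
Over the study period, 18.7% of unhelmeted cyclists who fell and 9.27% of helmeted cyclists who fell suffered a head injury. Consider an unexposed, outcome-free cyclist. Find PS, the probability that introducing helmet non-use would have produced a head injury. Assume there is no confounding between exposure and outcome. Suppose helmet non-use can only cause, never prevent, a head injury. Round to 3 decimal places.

p₁ = 0.187, p₀ = 0.0927.
Under exogeneity and monotonicity, PS = (p₁ − p₀) / (1 − p₀).
PS = (0.187 − 0.0927) / (1 − 0.0927) = 0.0943 / 0.9073 ≈ 0.1039

PS ≈ 0.104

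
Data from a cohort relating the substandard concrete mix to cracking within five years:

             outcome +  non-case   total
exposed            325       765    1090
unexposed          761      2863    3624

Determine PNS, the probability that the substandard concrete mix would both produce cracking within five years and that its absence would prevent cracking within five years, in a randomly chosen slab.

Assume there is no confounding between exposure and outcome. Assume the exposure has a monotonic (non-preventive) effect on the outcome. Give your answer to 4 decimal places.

PNS ≈ 0.0882

p₁ = P(outcome | exposed) = 325/1090 = 0.29817
p₀ = P(outcome | unexposed) = 761/3624 = 0.20999
Under exogeneity and monotonicity, PNS = p₁ − p₀.
PNS = 0.29817 − 0.20999 = 0.088176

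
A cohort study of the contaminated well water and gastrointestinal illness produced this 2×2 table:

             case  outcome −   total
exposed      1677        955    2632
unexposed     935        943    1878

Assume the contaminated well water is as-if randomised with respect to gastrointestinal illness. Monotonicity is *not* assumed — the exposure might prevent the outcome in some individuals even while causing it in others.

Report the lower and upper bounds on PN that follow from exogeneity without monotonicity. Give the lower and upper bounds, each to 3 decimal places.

0.219 ≤ PN ≤ 0.788

p₁ = P(outcome | exposed) = 1677/2632 = 0.63716
p₀ = P(outcome | unexposed) = 935/1878 = 0.49787
Under exogeneity alone the bounds on PN are max{0,(p₁−p₀)/p₁} ≤ PN ≤ min{1,(1−p₀)/p₁}.
  lower = (p₁ − p₀)/p₁ = 0.13929 / 0.63716 ≈ 0.2186
  upper = min{1, (1 − p₀)/p₁} = 0.50213 / 0.63716 ≈ 0.7881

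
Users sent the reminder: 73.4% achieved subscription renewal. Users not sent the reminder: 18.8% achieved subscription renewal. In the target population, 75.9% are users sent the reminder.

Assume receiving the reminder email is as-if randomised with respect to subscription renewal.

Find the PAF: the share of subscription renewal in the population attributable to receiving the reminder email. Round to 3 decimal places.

p₁ = 0.734, p₀ = 0.188.
Overall risk P(Y=1) = π·p₁ + (1−π)·p₀ = 0.759×0.734 + 0.241×0.188 = 0.60241.
Under exogeneity, PAF = [P(Y=1) − p₀] / P(Y=1).
PAF = (0.60241 − 0.188) / 0.60241 ≈ 0.6879

PAF ≈ 0.688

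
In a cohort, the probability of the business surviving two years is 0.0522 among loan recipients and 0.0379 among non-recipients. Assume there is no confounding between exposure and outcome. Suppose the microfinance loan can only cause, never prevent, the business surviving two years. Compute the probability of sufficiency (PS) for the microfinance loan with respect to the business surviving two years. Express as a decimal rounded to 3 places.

Let p₁ = 0.0522, p₀ = 0.0379.
Under exogeneity and monotonicity, PS = (p₁ − p₀) / (1 − p₀).
PS = (0.0522 − 0.0379) / (1 − 0.0379) = 0.0143 / 0.9621 ≈ 0.0149

PS ≈ 0.015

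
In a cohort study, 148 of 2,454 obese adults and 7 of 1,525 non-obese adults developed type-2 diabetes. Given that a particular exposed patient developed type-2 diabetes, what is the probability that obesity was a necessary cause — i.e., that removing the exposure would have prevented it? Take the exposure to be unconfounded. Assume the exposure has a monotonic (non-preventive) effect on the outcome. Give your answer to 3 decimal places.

PN ≈ 0.924

p₁ = P(outcome | exposed) = 148/2454 = 0.06031
p₀ = P(outcome | unexposed) = 7/1525 = 0.0045902
Under exogeneity and monotonicity, PN = (p₁ − p₀) / p₁.
PN = (0.06031 − 0.0045902) / 0.06031 = 0.05572 / 0.06031 ≈ 0.9239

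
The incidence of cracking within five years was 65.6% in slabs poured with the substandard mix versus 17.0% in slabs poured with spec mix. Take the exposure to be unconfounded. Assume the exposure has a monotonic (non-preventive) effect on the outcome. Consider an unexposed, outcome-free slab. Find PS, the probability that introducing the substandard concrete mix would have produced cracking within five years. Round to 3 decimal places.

PS ≈ 0.586

p₁ = 0.656, p₀ = 0.17.
Under exogeneity and monotonicity, PS = (p₁ − p₀) / (1 − p₀).
PS = (0.656 − 0.17) / (1 − 0.17) = 0.486 / 0.83 ≈ 0.5855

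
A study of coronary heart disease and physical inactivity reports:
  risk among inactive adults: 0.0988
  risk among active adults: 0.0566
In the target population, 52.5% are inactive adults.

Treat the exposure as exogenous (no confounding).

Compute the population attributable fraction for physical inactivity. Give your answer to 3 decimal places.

Let p₁ = 0.0988, p₀ = 0.0566.
Overall risk P(Y=1) = π·p₁ + (1−π)·p₀ = 0.525×0.0988 + 0.475×0.0566 = 0.078755.
Under exogeneity, PAF = [P(Y=1) − p₀] / P(Y=1).
PAF = (0.078755 − 0.0566) / 0.078755 ≈ 0.2813

PAF ≈ 0.281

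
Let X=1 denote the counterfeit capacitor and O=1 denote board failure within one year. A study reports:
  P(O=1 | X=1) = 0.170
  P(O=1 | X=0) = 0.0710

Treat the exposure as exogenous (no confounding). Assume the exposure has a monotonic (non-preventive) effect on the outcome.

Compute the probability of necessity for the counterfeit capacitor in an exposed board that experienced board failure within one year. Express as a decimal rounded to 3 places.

PN ≈ 0.582

Let p₁ = 0.17, p₀ = 0.071.
Under exogeneity and monotonicity, PN = (p₁ − p₀) / p₁.
PN = (0.17 − 0.071) / 0.17 = 0.099 / 0.17 ≈ 0.5824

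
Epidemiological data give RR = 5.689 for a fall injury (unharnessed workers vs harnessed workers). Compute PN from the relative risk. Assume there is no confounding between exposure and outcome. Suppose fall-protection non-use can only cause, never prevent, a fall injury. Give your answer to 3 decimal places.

Under exogeneity and monotonicity, PN = (RR − 1) / RR = 1 − 1/RR.
PN = (5.689 − 1) / 5.689 = 4.689 / 5.689 ≈ 0.8242

PN ≈ 0.824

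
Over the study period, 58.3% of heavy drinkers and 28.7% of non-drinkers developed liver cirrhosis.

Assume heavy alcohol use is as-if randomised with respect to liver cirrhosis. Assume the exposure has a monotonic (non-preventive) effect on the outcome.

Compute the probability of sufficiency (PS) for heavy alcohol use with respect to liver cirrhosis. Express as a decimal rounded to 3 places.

PS ≈ 0.415

p₁ = 0.583, p₀ = 0.287.
Under exogeneity and monotonicity, PS = (p₁ − p₀) / (1 − p₀).
PS = (0.583 − 0.287) / (1 − 0.287) = 0.296 / 0.713 ≈ 0.4151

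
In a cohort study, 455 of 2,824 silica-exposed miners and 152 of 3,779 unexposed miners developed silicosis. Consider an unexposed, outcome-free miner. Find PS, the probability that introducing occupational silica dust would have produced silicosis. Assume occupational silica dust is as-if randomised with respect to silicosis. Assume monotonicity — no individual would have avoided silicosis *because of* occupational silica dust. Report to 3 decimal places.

p₁ = P(outcome | exposed) = 455/2824 = 0.16112
p₀ = P(outcome | unexposed) = 152/3779 = 0.040222
Under exogeneity and monotonicity, PS = (p₁ − p₀) / (1 − p₀).
PS = (0.16112 − 0.040222) / (1 − 0.040222) = 0.1209 / 0.95978 ≈ 0.1260

PS ≈ 0.126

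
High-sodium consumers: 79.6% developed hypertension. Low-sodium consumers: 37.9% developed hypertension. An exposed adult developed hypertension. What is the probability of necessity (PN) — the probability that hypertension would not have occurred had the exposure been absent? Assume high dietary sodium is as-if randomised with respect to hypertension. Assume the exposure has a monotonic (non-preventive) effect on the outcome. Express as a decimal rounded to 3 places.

p₁ = 0.796, p₀ = 0.379.
Under exogeneity and monotonicity, PN = (p₁ − p₀) / p₁.
PN = (0.796 − 0.379) / 0.796 = 0.417 / 0.796 ≈ 0.5239

PN ≈ 0.524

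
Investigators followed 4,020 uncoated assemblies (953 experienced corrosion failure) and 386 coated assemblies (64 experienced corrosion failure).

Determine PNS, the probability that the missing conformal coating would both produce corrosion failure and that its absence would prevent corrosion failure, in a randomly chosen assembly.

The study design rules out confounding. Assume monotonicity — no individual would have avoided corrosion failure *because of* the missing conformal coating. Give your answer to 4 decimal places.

p₁ = P(outcome | exposed) = 953/4020 = 0.23706
p₀ = P(outcome | unexposed) = 64/386 = 0.1658
Under exogeneity and monotonicity, PNS = p₁ − p₀.
PNS = 0.23706 − 0.1658 = 0.071262

PNS ≈ 0.0713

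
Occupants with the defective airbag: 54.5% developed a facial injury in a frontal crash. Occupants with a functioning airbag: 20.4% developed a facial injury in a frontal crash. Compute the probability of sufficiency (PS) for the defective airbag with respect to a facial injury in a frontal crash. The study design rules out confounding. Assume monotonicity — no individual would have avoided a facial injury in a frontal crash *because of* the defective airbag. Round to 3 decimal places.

p₁ = 0.545, p₀ = 0.204.
Under exogeneity and monotonicity, PS = (p₁ − p₀) / (1 − p₀).
PS = (0.545 − 0.204) / (1 − 0.204) = 0.341 / 0.796 ≈ 0.4284

PS ≈ 0.428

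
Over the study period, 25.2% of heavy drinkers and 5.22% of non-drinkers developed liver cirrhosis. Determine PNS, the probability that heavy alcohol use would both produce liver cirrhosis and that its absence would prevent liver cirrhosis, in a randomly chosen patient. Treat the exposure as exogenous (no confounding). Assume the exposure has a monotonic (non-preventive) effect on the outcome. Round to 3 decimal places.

p₁ = 0.252, p₀ = 0.0522.
Under exogeneity and monotonicity, PNS = p₁ − p₀.
PNS = 0.252 − 0.0522 = 0.1998

PNS ≈ 0.200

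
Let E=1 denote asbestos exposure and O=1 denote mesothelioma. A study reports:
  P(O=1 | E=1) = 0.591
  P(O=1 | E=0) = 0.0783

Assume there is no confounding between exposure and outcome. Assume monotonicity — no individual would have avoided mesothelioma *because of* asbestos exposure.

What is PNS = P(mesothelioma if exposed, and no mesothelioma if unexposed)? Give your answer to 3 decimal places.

Let p₁ = 0.591, p₀ = 0.0783.
Under exogeneity and monotonicity, PNS = p₁ − p₀.
PNS = 0.591 − 0.0783 = 0.5127

PNS ≈ 0.513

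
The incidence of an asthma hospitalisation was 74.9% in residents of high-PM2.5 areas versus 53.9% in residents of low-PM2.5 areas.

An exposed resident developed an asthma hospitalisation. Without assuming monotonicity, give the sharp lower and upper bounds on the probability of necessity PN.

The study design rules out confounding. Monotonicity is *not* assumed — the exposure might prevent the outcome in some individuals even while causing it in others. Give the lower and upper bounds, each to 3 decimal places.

0.280 ≤ PN ≤ 0.615

p₁ = 0.749, p₀ = 0.539.
Under exogeneity alone the bounds on PN are max{0,(p₁−p₀)/p₁} ≤ PN ≤ min{1,(1−p₀)/p₁}.
  lower = (p₁ − p₀)/p₁ = 0.21 / 0.749 ≈ 0.2804
  upper = min{1, (1 − p₀)/p₁} = 0.461 / 0.749 ≈ 0.6155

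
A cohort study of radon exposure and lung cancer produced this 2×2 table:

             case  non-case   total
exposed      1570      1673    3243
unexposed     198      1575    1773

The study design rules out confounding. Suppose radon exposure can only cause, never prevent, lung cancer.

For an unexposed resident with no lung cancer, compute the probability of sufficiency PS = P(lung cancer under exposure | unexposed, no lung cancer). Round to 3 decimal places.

PS ≈ 0.419

p₁ = P(outcome | exposed) = 1570/3243 = 0.48412
p₀ = P(outcome | unexposed) = 198/1773 = 0.11168
Under exogeneity and monotonicity, PS = (p₁ − p₀)/(1 − p₀).
PS = (0.48412 − 0.11168) / 0.88832 ≈ 0.4193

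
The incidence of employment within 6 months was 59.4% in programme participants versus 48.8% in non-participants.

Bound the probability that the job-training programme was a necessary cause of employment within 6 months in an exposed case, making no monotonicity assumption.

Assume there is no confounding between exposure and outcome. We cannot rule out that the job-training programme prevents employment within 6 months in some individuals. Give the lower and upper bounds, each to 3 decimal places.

p₁ = 0.594, p₀ = 0.488.
Under exogeneity alone the bounds on PN are max{0,(p₁−p₀)/p₁} ≤ PN ≤ min{1,(1−p₀)/p₁}.
  lower = (p₁ − p₀)/p₁ = 0.106 / 0.594 ≈ 0.1785
  upper = min{1, (1 − p₀)/p₁} = 0.512 / 0.594 ≈ 0.8620

0.178 ≤ PN ≤ 0.862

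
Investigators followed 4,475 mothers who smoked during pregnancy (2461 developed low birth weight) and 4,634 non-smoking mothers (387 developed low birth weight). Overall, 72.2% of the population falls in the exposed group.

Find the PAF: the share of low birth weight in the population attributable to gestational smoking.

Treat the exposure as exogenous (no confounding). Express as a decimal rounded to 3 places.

p₁ = P(outcome | exposed) = 2461/4475 = 0.54994
p₀ = P(outcome | unexposed) = 387/4634 = 0.083513
Overall risk P(Y=1) = π·p₁ + (1−π)·p₀ = 0.722×0.54994 + 0.278×0.083513 = 0.42028.
Under exogeneity, PAF = [P(Y=1) − p₀] / P(Y=1).
PAF = (0.42028 − 0.083513) / 0.42028 ≈ 0.8013

PAF ≈ 0.801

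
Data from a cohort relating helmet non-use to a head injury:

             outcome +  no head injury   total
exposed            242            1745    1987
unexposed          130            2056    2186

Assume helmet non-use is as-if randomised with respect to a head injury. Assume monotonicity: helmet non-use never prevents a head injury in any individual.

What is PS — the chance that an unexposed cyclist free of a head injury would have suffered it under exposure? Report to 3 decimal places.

PS ≈ 0.066

p₁ = P(outcome | exposed) = 242/1987 = 0.12179
p₀ = P(outcome | unexposed) = 130/2186 = 0.059469
Under exogeneity and monotonicity, PS = (p₁ − p₀)/(1 − p₀).
PS = (0.12179 − 0.059469) / 0.94053 ≈ 0.0663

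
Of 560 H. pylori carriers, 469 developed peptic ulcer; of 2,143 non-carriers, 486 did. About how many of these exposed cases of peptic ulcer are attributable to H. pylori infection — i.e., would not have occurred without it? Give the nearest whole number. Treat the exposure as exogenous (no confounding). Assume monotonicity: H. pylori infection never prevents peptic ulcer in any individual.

p₁ = P(outcome | exposed) = 469/560 = 0.8375
p₀ = P(outcome | unexposed) = 486/2143 = 0.22678
PN = (p₁ − p₀)/p₁ = (0.8375 − 0.22678) / 0.8375 ≈ 0.72921.
Attributable cases ≈ PN × (exposed cases) = 0.72921 × 469 ≈ 342.00.

about 342 cases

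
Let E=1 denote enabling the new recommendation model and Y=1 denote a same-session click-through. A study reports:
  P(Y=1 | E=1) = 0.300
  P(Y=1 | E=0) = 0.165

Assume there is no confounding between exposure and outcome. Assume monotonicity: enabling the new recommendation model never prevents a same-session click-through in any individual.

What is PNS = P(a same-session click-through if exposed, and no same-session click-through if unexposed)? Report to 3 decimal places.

PNS ≈ 0.135

Let p₁ = 0.3, p₀ = 0.165.
Under exogeneity and monotonicity, PNS = p₁ − p₀.
PNS = 0.3 − 0.165 = 0.135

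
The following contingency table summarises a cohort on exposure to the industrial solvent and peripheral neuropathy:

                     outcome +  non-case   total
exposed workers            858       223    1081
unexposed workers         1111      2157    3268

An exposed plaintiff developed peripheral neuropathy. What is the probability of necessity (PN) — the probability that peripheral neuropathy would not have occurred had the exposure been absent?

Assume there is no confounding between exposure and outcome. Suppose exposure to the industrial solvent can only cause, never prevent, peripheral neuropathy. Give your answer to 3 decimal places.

p₁ = P(outcome | exposed) = 858/1081 = 0.79371
p₀ = P(outcome | unexposed) = 1111/3268 = 0.33996
Under exogeneity and monotonicity, PN = (p₁ − p₀) / p₁.
PN = (0.79371 − 0.33996) / 0.79371 = 0.45375 / 0.79371 ≈ 0.5717

PN ≈ 0.572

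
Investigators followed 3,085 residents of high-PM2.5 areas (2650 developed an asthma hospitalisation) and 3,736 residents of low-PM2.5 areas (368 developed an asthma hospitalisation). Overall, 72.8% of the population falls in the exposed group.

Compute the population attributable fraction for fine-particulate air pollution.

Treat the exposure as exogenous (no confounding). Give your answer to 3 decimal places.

p₁ = P(outcome | exposed) = 2650/3085 = 0.859
p₀ = P(outcome | unexposed) = 368/3736 = 0.098501
Overall risk P(Y=1) = π·p₁ + (1−π)·p₀ = 0.728×0.859 + 0.272×0.098501 = 0.65214.
Under exogeneity, PAF = [P(Y=1) − p₀] / P(Y=1).
PAF = (0.65214 − 0.098501) / 0.65214 ≈ 0.8490

PAF ≈ 0.849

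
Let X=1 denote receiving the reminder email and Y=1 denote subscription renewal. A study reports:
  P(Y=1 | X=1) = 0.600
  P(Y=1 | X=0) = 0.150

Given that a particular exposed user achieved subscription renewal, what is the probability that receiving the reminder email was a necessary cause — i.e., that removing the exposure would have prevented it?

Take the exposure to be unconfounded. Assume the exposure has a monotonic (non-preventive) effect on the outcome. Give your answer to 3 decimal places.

PN ≈ 0.750

Let p₁ = 0.6, p₀ = 0.15.
Under exogeneity and monotonicity, PN = (p₁ − p₀) / p₁.
PN = (0.6 − 0.15) / 0.6 = 0.45 / 0.6 ≈ 0.7500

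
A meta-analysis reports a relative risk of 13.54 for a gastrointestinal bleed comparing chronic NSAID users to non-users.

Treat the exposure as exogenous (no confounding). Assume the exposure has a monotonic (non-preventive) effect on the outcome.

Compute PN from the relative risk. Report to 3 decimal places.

PN ≈ 0.926

Under exogeneity and monotonicity, PN = (RR − 1) / RR = 1 − 1/RR.
PN = (13.54 − 1) / 13.54 = 12.54 / 13.54 ≈ 0.9261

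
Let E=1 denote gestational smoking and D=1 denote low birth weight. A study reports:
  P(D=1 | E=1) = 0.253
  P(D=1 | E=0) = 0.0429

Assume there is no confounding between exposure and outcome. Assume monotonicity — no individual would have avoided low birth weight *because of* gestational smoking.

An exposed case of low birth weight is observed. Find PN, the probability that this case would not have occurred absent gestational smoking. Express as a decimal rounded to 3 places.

PN ≈ 0.830

Let p₁ = 0.253, p₀ = 0.0429.
Under exogeneity and monotonicity, PN = (p₁ − p₀) / p₁.
PN = (0.253 − 0.0429) / 0.253 = 0.2101 / 0.253 ≈ 0.8304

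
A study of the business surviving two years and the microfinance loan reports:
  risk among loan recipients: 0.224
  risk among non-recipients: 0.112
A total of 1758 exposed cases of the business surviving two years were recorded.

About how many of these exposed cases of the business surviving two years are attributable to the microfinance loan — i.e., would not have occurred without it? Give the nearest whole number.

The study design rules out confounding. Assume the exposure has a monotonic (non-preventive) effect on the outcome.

about 879 cases

Let p₁ = 0.224, p₀ = 0.112.
PN = (p₁ − p₀)/p₁ = (0.224 − 0.112) / 0.224 ≈ 0.50000.
Attributable cases ≈ PN × (exposed cases) = 0.50000 × 1758 ≈ 879.00.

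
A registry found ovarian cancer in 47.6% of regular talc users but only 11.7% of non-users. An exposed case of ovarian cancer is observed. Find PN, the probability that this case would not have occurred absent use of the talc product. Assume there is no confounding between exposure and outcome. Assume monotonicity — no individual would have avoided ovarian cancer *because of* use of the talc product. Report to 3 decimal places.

p₁ = 0.476, p₀ = 0.117.
Under exogeneity and monotonicity, PN = (p₁ − p₀) / p₁.
PN = (0.476 − 0.117) / 0.476 = 0.359 / 0.476 ≈ 0.7542

PN ≈ 0.754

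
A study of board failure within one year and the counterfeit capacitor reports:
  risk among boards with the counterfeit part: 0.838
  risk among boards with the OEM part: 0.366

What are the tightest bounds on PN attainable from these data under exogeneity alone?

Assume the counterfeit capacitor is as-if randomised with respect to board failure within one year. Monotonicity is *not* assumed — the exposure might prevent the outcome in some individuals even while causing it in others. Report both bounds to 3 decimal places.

0.563 ≤ PN ≤ 0.757

Let p₁ = 0.838, p₀ = 0.366.
Under exogeneity alone the bounds on PN are max{0,(p₁−p₀)/p₁} ≤ PN ≤ min{1,(1−p₀)/p₁}.
  lower = (p₁ − p₀)/p₁ = 0.472 / 0.838 ≈ 0.5632
  upper = min{1, (1 − p₀)/p₁} = 0.634 / 0.838 ≈ 0.7566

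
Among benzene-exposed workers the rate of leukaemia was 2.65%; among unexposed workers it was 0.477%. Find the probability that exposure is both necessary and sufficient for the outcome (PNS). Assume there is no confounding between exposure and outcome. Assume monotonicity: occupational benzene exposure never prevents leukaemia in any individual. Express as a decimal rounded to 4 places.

PNS ≈ 0.0217

p₁ = 0.0265, p₀ = 0.00477.
Under exogeneity and monotonicity, PNS = p₁ − p₀.
PNS = 0.0265 − 0.00477 = 0.02173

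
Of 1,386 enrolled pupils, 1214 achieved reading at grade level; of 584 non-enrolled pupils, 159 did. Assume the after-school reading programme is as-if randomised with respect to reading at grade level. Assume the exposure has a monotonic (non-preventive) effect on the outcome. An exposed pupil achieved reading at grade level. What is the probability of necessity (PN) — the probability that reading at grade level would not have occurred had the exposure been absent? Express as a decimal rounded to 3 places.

PN ≈ 0.689

p₁ = P(outcome | exposed) = 1214/1386 = 0.8759
p₀ = P(outcome | unexposed) = 159/584 = 0.27226
Under exogeneity and monotonicity, PN = (p₁ − p₀) / p₁.
PN = (0.8759 − 0.27226) / 0.8759 = 0.60364 / 0.8759 ≈ 0.6892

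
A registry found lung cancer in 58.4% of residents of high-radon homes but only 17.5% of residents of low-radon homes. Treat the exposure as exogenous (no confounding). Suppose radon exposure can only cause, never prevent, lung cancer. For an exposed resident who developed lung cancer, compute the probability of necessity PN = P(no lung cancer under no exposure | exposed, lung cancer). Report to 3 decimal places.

PN ≈ 0.700

p₁ = 0.584, p₀ = 0.175.
Under exogeneity and monotonicity, PN = (p₁ − p₀) / p₁.
PN = (0.584 − 0.175) / 0.584 = 0.409 / 0.584 ≈ 0.7003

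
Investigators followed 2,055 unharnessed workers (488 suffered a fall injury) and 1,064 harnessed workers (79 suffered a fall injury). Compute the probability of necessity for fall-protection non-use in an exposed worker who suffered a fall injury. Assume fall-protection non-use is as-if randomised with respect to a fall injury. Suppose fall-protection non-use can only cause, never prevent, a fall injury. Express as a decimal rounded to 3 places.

PN ≈ 0.687

p₁ = P(outcome | exposed) = 488/2055 = 0.23747
p₀ = P(outcome | unexposed) = 79/1064 = 0.074248
Under exogeneity and monotonicity, PN = (p₁ − p₀) / p₁.
PN = (0.23747 − 0.074248) / 0.23747 = 0.16322 / 0.23747 ≈ 0.6873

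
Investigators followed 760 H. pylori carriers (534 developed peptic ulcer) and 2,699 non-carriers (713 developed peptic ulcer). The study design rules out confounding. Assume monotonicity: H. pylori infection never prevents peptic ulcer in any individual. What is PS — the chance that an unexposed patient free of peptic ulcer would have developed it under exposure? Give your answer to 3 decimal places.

PS ≈ 0.596

p₁ = P(outcome | exposed) = 534/760 = 0.70263
p₀ = P(outcome | unexposed) = 713/2699 = 0.26417
Under exogeneity and monotonicity, PS = (p₁ − p₀) / (1 − p₀).
PS = (0.70263 − 0.26417) / (1 − 0.26417) = 0.43846 / 0.73583 ≈ 0.5959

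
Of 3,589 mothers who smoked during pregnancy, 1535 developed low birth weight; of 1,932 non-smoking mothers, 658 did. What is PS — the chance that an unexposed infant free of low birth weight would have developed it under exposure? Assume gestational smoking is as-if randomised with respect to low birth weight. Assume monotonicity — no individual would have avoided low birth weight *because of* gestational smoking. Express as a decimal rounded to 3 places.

p₁ = P(outcome | exposed) = 1535/3589 = 0.4277
p₀ = P(outcome | unexposed) = 658/1932 = 0.34058
Under exogeneity and monotonicity, PS = (p₁ − p₀) / (1 − p₀).
PS = (0.4277 − 0.34058) / (1 − 0.34058) = 0.087116 / 0.65942 ≈ 0.1321

PS ≈ 0.132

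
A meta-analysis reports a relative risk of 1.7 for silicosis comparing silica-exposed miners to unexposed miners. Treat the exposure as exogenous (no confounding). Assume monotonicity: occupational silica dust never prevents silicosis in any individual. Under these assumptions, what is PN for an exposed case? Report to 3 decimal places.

PN ≈ 0.412

Under exogeneity and monotonicity, PN = (RR − 1) / RR = 1 − 1/RR.
PN = (1.7 − 1) / 1.7 = 0.7 / 1.7 ≈ 0.4118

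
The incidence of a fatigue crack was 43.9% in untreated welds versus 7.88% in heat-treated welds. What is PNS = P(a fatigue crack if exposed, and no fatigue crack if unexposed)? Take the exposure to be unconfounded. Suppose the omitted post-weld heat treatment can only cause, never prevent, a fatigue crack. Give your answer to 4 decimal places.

PNS ≈ 0.3602

p₁ = 0.439, p₀ = 0.0788.
Under exogeneity and monotonicity, PNS = p₁ − p₀.
PNS = 0.439 − 0.0788 = 0.3602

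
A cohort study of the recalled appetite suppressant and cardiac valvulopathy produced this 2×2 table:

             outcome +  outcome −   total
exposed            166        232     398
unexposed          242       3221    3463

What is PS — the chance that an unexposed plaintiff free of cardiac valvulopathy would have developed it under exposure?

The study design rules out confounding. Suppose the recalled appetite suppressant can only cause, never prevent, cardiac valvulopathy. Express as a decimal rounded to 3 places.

PS ≈ 0.373

p₁ = P(outcome | exposed) = 166/398 = 0.41709
p₀ = P(outcome | unexposed) = 242/3463 = 0.069882
Under exogeneity and monotonicity, PS = (p₁ − p₀) / (1 − p₀).
PS = (0.41709 − 0.069882) / (1 − 0.069882) = 0.3472 / 0.93012 ≈ 0.3733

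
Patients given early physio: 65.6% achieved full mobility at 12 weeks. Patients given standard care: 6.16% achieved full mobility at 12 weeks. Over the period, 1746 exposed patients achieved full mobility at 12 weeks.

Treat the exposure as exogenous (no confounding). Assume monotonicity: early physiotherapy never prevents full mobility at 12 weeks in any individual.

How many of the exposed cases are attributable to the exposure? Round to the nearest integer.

p₁ = 0.656, p₀ = 0.0616.
PN = (p₁ − p₀)/p₁ = (0.656 − 0.0616) / 0.656 ≈ 0.90610.
Attributable cases ≈ PN × (exposed cases) = 0.90610 × 1746 ≈ 1582.05.

about 1582 cases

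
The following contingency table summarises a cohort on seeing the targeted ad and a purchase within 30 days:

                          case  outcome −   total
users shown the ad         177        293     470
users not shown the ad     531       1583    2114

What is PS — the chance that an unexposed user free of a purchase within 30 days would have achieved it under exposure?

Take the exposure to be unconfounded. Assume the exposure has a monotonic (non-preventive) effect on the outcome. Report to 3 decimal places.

p₁ = P(outcome | exposed) = 177/470 = 0.3766
p₀ = P(outcome | unexposed) = 531/2114 = 0.25118
Under exogeneity and monotonicity, PS = (p₁ − p₀) / (1 − p₀).
PS = (0.3766 − 0.25118) / (1 − 0.25118) = 0.12541 / 0.74882 ≈ 0.1675

PS ≈ 0.167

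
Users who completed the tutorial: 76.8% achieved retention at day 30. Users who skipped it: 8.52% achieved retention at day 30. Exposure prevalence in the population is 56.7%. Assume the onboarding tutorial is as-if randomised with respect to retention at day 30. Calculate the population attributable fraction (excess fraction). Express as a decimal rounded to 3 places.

p₁ = 0.768, p₀ = 0.0852.
Overall risk P(Y=1) = π·p₁ + (1−π)·p₀ = 0.567×0.768 + 0.433×0.0852 = 0.47235.
Under exogeneity, PAF = [P(Y=1) − p₀] / P(Y=1).
PAF = (0.47235 − 0.0852) / 0.47235 ≈ 0.8196

PAF ≈ 0.820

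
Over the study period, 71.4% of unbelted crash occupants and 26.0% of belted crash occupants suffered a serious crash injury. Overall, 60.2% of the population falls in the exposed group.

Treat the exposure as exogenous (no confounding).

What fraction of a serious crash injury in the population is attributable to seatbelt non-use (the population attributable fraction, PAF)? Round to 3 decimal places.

PAF ≈ 0.512

p₁ = 0.714, p₀ = 0.26.
Overall risk P(Y=1) = π·p₁ + (1−π)·p₀ = 0.602×0.714 + 0.398×0.26 = 0.53331.
Under exogeneity, PAF = [P(Y=1) − p₀] / P(Y=1).
PAF = (0.53331 − 0.26) / 0.53331 ≈ 0.5125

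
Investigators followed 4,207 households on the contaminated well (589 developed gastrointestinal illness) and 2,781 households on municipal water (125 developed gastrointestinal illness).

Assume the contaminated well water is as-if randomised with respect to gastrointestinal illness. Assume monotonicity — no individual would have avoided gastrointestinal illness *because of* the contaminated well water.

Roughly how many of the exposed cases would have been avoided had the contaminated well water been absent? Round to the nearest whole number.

about 400 cases

p₁ = P(outcome | exposed) = 589/4207 = 0.14
p₀ = P(outcome | unexposed) = 125/2781 = 0.044948
PN = (p₁ − p₀)/p₁ = (0.14 − 0.044948) / 0.14 ≈ 0.67895.
Attributable cases ≈ PN × (exposed cases) = 0.67895 × 589 ≈ 399.90.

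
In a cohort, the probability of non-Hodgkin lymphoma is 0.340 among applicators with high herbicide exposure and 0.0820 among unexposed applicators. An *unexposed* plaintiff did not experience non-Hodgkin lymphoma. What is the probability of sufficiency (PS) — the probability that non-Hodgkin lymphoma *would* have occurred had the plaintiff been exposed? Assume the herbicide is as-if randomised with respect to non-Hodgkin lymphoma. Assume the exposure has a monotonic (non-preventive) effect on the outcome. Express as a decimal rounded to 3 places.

Let p₁ = 0.34, p₀ = 0.082.
Under exogeneity and monotonicity, PS = (p₁ − p₀) / (1 − p₀).
PS = (0.34 − 0.082) / (1 − 0.082) = 0.258 / 0.918 ≈ 0.2810

PS ≈ 0.281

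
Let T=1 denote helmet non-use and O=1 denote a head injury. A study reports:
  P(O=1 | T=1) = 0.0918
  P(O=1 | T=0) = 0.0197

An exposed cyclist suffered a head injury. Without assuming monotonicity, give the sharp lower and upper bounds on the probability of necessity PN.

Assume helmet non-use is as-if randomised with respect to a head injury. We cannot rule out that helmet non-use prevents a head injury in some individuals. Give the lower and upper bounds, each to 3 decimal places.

Let p₁ = 0.0918, p₀ = 0.0197.
Under exogeneity alone the bounds on PN are max{0,(p₁−p₀)/p₁} ≤ PN ≤ min{1,(1−p₀)/p₁}.
  lower = (p₁ − p₀)/p₁ = 0.0721 / 0.0918 ≈ 0.7854
  upper = min{1, (1 − p₀)/p₁} = 0.9803 / 0.0918 ≈ 10.6786 → capped at 1

0.785 ≤ PN ≤ 1.000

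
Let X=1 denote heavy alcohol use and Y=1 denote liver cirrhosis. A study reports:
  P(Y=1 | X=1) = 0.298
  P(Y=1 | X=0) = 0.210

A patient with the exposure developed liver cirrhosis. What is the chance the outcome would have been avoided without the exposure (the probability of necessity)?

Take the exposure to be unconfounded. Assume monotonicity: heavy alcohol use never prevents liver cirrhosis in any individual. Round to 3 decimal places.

PN ≈ 0.295

Let p₁ = 0.298, p₀ = 0.21.
Under exogeneity and monotonicity, PN = (p₁ − p₀) / p₁.
PN = (0.298 − 0.21) / 0.298 = 0.088 / 0.298 ≈ 0.2953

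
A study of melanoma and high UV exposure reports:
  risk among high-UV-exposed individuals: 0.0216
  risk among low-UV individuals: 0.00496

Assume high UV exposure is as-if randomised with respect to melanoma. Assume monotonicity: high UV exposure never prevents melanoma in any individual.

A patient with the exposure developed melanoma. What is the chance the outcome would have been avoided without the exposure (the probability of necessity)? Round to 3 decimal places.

Let p₁ = 0.0216, p₀ = 0.00496.
Under exogeneity and monotonicity, PN = (p₁ − p₀) / p₁.
PN = (0.0216 − 0.00496) / 0.0216 = 0.01664 / 0.0216 ≈ 0.7704

PN ≈ 0.770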